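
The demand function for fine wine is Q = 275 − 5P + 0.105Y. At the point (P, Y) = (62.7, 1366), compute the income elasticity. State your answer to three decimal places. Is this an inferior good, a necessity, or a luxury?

At P = 62.7, Y = 1366: Q = 104.930.
Holding P constant, ∂Q/∂Y = 0.105.
η_Y = (∂Q/∂Y)·(Y/Q) = 0.105 × (1366/104.930) = 1.367.
Since η > 1, this is a luxury.

1.367 (luxury)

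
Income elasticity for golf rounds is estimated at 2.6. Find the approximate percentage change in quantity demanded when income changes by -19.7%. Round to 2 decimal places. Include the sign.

-51.22%

%ΔQ ≈ η × %ΔI = 2.6 × (-19.7%) = -51.22%.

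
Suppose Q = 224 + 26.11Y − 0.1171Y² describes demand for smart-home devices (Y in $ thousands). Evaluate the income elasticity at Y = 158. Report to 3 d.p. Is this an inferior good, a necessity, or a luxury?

-1.207 (inferior good)

At Y = 158: Q = 1426.0956.
dQ/dY = 26.11 − 0.2342Y = -10.89360.
η = (dQ/dY)·(Y/Q) = -10.89360 × (158/1426.0956) = -1.207.
η < 0 ⇒ inferior good.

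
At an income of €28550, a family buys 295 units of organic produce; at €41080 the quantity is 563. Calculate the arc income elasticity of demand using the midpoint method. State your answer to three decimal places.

1.736

ΔQ = 563 − 295 = 268; midpoint Q̄ = (295 + 563)/2 = 429.
ΔI = 41080 − 28550 = 12530; midpoint Ī = (28550 + 41080)/2 = 34815.
η = (ΔQ/Q̄) ÷ (ΔI/Ī) = (268/429) ÷ (12530/34815) = 1.736.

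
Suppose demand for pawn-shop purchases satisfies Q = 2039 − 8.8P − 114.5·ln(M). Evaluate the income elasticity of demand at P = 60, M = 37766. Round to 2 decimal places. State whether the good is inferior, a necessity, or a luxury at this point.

At P = 60, M = 37766: Q = 304.266.
Holding P constant, ∂Q/∂M = -114.5/M = -0.00303183.
η_M = (∂Q/∂M)·(M/Q) = -0.00303183 × (37766/304.266) = -0.38.
Since η < 0, this is an inferior good.

-0.38 (inferior good)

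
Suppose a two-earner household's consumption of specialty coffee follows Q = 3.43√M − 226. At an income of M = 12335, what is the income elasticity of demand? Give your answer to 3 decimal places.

1.229

At M = 12335: Q = 154.946.
dQ/dM = 3.43/(2√M) = 0.0154417 at this income.
η = (dQ/dM)·(M/Q) = 0.0154417 × (12335/154.946) = 1.229.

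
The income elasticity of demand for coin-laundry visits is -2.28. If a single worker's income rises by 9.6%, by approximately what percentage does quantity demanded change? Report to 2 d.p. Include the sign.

-21.89%

%ΔQ ≈ η × %ΔI = -2.28 × 9.6% = -21.89%.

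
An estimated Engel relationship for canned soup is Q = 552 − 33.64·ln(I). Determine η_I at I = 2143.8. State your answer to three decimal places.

-0.114

At I = 2143.8: Q = 293.970.
dQ/dI = -33.64/I = -0.0156918 at this income.
η = (dQ/dI)·(I/Q) = -0.0156918 × (2143.8/293.970) = -0.114.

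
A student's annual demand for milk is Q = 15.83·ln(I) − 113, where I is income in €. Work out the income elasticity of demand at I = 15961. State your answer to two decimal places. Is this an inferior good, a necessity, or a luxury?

At I = 15961: Q = 40.201.
dQ/dI = 15.83/I = 0.000991792 at this income.
η = (dQ/dI)·(I/Q) = 0.000991792 × (15961/40.201) = 0.39.
Since 0 < η < 1, the good is a necessity.

0.39 (necessity)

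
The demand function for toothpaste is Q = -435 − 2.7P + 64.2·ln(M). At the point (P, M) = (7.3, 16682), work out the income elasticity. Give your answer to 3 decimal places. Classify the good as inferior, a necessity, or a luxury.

At P = 7.3, M = 16682: Q = 169.448.
Holding P constant, ∂Q/∂M = 64.2/M = 0.00384846.
η_M = (∂Q/∂M)·(M/Q) = 0.00384846 × (16682/169.448) = 0.379.
Since 0 < η < 1, this is a necessity.

0.379 (necessity)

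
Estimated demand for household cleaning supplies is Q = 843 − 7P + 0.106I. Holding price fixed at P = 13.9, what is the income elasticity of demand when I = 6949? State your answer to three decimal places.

At P = 13.9, I = 6949: Q = 1482.294.
Holding P constant, ∂Q/∂I = 0.106.
η_I = (∂Q/∂I)·(I/Q) = 0.106 × (6949/1482.294) = 0.497.

0.497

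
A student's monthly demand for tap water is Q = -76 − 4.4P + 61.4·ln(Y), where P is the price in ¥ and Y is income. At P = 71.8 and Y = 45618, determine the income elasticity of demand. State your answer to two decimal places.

0.23

At P = 71.8, Y = 45618: Q = 266.783.
Holding P constant, ∂Q/∂Y = 61.4/Y = 0.00134596.
η_Y = (∂Q/∂Y)·(Y/Q) = 0.00134596 × (45618/266.783) = 0.23.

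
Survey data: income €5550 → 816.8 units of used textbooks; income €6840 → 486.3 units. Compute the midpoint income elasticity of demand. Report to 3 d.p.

-2.436

ΔQ = 486.3 − 816.8 = -330.5; midpoint Q̄ = (816.8 + 486.3)/2 = 651.55.
ΔI = 6840 − 5550 = 1290; midpoint Ī = (5550 + 6840)/2 = 6195.
η = (ΔQ/Q̄) ÷ (ΔI/Ī) = (-330.5/651.55) ÷ (1290/6195) = -2.436.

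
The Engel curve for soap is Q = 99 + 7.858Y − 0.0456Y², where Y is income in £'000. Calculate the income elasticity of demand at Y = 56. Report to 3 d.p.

0.389

At Y = 56: Q = 396.0464.
dQ/dY = 7.858 − 0.0912Y = 2.75080.
η = (dQ/dY)·(Y/Q) = 2.75080 × (56/396.0464) = 0.389.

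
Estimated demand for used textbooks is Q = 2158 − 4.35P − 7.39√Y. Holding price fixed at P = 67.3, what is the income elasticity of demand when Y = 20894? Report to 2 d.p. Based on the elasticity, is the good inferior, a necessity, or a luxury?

-0.67 (inferior good)

At P = 67.3, Y = 20894: Q = 797.038.
Holding P constant, ∂Q/∂Y = -7.39/(2√Y) = -0.0255625.
η_Y = (∂Q/∂Y)·(Y/Q) = -0.0255625 × (20894/797.038) = -0.67.
Since η < 0, this is an inferior good.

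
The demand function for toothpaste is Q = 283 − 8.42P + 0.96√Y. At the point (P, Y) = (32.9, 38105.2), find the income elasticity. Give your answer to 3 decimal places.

At P = 32.9, Y = 38105.2: Q = 193.379.
Holding P constant, ∂Q/∂Y = 0.96/(2√Y) = 0.00245895.
η_Y = (∂Q/∂Y)·(Y/Q) = 0.00245895 × (38105.2/193.379) = 0.485.

0.485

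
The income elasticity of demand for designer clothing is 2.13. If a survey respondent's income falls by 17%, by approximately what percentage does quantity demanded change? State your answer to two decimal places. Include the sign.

%ΔQ ≈ η × %ΔI = 2.13 × (-17%) = -36.21%.

-36.21%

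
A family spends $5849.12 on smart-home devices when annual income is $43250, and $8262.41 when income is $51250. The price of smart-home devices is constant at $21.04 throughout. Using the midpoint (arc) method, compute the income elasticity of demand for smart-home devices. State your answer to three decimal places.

2.020

With a constant price, Q₁ = 5849.12/21.04 = 278.000 and Q₂ = 8262.41/21.04 = 392.700 (equivalently, work directly with expenditure since P cancels).
Midpoint %ΔQ = (8262.41 − 5849.12)/7055.77 = 0.34203; midpoint %ΔI = (51250 − 43250)/47250 = 0.16931.
η = 0.34203 / 0.16931 = 2.020.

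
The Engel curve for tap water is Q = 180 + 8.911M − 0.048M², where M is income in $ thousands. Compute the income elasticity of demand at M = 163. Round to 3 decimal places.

-3.074

At M = 163: Q = 357.1810.
dQ/dM = 8.911 − 0.096M = -6.73700.
η = (dQ/dM)·(M/Q) = -6.73700 × (163/357.1810) = -3.074.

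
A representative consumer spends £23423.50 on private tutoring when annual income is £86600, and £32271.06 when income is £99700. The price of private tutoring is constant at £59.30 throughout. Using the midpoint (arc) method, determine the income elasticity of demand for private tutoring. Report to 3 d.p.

2.259

With a constant price, Q₁ = 23423.50/59.30 = 395.000 and Q₂ = 32271.06/59.30 = 544.200 (equivalently, work directly with expenditure since P cancels).
Midpoint %ΔQ = (32271.06 − 23423.50)/27847.28 = 0.31772; midpoint %ΔI = (99700 − 86600)/93150 = 0.14063.
η = 0.31772 / 0.14063 = 2.259.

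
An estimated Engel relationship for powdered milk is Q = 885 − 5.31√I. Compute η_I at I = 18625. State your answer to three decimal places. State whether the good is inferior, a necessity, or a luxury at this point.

At I = 18625: Q = 160.326.
dQ/dI = -5.31/(2√I) = -0.0194543 at this income.
η = (dQ/dI)·(I/Q) = -0.0194543 × (18625/160.326) = -2.260.
Since η < 0, the good is an inferior good.

-2.260 (inferior good)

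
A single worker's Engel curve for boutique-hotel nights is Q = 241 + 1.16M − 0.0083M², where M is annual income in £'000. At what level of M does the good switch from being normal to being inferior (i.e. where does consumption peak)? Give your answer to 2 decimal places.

69.88

dQ/dM = 1.16 − 0.0166M.
The good is inferior where dQ/dM < 0. Setting dQ/dM = 0 gives M = 1.16 / 0.0166 = 69.88.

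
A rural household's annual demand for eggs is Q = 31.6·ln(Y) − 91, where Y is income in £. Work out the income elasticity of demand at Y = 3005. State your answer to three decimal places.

0.195

At Y = 3005: Q = 162.054.
dQ/dY = 31.6/Y = 0.0105158 at this income.
η = (dQ/dY)·(Y/Q) = 0.0105158 × (3005/162.054) = 0.195.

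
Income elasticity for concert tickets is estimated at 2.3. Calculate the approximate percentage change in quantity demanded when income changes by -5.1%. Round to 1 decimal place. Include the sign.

%ΔQ ≈ η × %ΔI = 2.3 × (-5.1%) = -11.7%.

-11.7%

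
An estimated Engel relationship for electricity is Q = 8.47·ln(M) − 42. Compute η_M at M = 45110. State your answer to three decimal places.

0.174

At M = 45110: Q = 48.772.
dQ/dM = 8.47/M = 0.000187763 at this income.
η = (dQ/dM)·(M/Q) = 0.000187763 × (45110/48.772) = 0.174.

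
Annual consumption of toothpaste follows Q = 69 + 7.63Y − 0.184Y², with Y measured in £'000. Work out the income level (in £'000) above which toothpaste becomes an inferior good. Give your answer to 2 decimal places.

dQ/dY = 7.63 − 0.368Y.
The good is inferior where dQ/dY < 0. Setting dQ/dY = 0 gives Y = 7.63 / 0.368 = 20.73.

20.73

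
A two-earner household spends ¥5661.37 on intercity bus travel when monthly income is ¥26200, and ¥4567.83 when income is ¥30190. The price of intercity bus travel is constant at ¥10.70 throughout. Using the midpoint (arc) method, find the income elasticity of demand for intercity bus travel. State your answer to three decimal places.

With a constant price, Q₁ = 5661.37/10.70 = 529.100 and Q₂ = 4567.83/10.70 = 426.900 (equivalently, work directly with expenditure since P cancels).
Midpoint %ΔQ = (4567.83 − 5661.37)/5114.60 = -0.21381; midpoint %ΔI = (30190 − 26200)/28195 = 0.14151.
η = -0.21381 / 0.14151 = -1.511.

-1.511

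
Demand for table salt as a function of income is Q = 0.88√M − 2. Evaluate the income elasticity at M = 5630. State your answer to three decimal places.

0.516

At M = 5630: Q = 64.029.
dQ/dM = 0.88/(2√M) = 0.00586406 at this income.
η = (dQ/dM)·(M/Q) = 0.00586406 × (5630/64.029) = 0.516.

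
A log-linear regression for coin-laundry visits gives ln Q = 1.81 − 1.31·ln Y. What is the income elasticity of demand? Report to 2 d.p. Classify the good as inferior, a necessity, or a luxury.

-1.31 (inferior good)

In a log-linear demand, the coefficient on ln Y is the income elasticity.
So η = -1.31.
η < 0 ⇒ inferior good.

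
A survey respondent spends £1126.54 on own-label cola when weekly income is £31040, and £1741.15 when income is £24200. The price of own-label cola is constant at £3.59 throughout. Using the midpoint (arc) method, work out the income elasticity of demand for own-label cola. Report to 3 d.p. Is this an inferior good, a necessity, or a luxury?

With a constant price, Q₁ = 1126.54/3.59 = 313.799 and Q₂ = 1741.15/3.59 = 485.000 (equivalently, work directly with expenditure since P cancels).
Midpoint %ΔQ = (1741.15 − 1126.54)/1433.85 = 0.42864; midpoint %ΔI = (24200 − 31040)/27620 = -0.24765.
η = 0.42864 / -0.24765 = -1.731.
η < 0 ⇒ inferior good.

-1.731 (inferior good)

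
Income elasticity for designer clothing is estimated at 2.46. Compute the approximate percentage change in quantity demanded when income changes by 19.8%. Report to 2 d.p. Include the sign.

48.71%

%ΔQ ≈ η × %ΔI = 2.46 × 19.8% = 48.71%.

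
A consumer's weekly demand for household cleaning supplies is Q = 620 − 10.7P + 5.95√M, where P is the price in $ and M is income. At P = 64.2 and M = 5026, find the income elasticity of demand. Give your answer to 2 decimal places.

0.59

At P = 64.2, M = 5026: Q = 354.881.
Holding P constant, ∂Q/∂M = 5.95/(2√M) = 0.0419639.
η_M = (∂Q/∂M)·(M/Q) = 0.0419639 × (5026/354.881) = 0.59.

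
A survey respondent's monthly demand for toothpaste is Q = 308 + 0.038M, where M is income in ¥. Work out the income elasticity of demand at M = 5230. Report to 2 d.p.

At M = 5230: Q = 506.740.
dQ/dM = 0.038.
η = (dQ/dM)·(M/Q) = 0.038 × (5230/506.740) = 0.39.

0.39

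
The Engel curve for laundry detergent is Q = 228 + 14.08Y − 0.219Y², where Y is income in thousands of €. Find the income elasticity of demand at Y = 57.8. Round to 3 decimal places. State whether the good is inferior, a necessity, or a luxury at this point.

-2.094 (inferior good)

At Y = 57.8: Q = 310.1800.
dQ/dY = 14.08 − 0.438Y = -11.23640.
η = (dQ/dY)·(Y/Q) = -11.23640 × (57.8/310.1800) = -2.094.
η < 0 ⇒ inferior good.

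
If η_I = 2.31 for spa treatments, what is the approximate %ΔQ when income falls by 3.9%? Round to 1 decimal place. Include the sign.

-9.0%

%ΔQ ≈ η × %ΔI = 2.31 × (-3.9%) = -9.0%.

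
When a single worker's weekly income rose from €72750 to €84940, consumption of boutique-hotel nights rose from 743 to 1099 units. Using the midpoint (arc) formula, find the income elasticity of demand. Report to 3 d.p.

2.500

ΔQ = 1099 − 743 = 356; midpoint Q̄ = (743 + 1099)/2 = 921.
ΔI = 84940 − 72750 = 12190; midpoint Ī = (72750 + 84940)/2 = 78845.
η = (ΔQ/Q̄) ÷ (ΔI/Ī) = (356/921) ÷ (12190/78845) = 2.500.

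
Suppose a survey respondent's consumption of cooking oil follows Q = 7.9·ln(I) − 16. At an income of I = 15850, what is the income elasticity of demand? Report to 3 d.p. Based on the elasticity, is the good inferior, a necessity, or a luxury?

0.131 (necessity)

At I = 15850: Q = 60.400.
dQ/dI = 7.9/I = 0.000498423 at this income.
η = (dQ/dI)·(I/Q) = 0.000498423 × (15850/60.400) = 0.131.
Since 0 < η < 1, the good is a necessity.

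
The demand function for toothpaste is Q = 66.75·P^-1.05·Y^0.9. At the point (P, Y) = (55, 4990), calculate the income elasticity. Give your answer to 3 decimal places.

0.900

For a multiplicative demand Q = A·P^α·Y^β, the income elasticity is β everywhere.
Here β = 0.9, so η = 0.900.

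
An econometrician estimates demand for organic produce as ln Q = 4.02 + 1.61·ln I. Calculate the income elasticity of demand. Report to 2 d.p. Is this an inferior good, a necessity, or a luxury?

1.61 (luxury)

In a log-linear demand, the coefficient on ln I is the income elasticity.
So η = 1.61.
η > 1 ⇒ luxury.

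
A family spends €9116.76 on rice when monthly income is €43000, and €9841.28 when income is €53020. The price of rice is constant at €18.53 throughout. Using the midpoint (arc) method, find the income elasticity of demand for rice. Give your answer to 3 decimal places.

0.366

With a constant price, Q₁ = 9116.76/18.53 = 492.000 and Q₂ = 9841.28/18.53 = 531.100 (equivalently, work directly with expenditure since P cancels).
Midpoint %ΔQ = (9841.28 − 9116.76)/9479.02 = 0.07643; midpoint %ΔI = (53020 − 43000)/48010 = 0.20871.
η = 0.07643 / 0.20871 = 0.366.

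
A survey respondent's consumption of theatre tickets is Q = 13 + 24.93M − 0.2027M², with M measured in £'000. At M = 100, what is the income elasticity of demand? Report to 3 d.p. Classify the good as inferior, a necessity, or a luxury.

-3.259 (inferior good)

At M = 100: Q = 479.0000.
dQ/dM = 24.93 − 0.4054M = -15.61000.
η = (dQ/dM)·(M/Q) = -15.61000 × (100/479.0000) = -3.259.
η < 0 ⇒ inferior good.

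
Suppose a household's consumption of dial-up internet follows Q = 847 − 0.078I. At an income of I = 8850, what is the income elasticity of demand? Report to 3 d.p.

-4.405

At I = 8850: Q = 156.700.
dQ/dI = −0.078.
η = (dQ/dI)·(I/Q) = -0.078 × (8850/156.700) = -4.405.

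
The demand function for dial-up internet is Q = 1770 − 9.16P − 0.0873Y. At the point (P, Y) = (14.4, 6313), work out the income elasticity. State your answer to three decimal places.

At P = 14.4, Y = 6313: Q = 1086.971.
Holding P constant, ∂Q/∂Y = −0.0873.
η_Y = (∂Q/∂Y)·(Y/Q) = -0.0873 × (6313/1086.971) = -0.507.

-0.507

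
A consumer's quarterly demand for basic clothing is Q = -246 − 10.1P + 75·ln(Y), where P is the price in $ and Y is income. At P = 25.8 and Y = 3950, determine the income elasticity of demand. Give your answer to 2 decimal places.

At P = 25.8, Y = 3950: Q = 114.530.
Holding P constant, ∂Q/∂Y = 75/Y = 0.0189873.
η_Y = (∂Q/∂Y)·(Y/Q) = 0.0189873 × (3950/114.530) = 0.65.

0.65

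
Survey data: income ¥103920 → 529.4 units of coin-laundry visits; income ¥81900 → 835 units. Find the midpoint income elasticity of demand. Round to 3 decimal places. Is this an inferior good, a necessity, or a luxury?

ΔQ = 835 − 529.4 = 305.6; midpoint Q̄ = (529.4 + 835)/2 = 682.2.
ΔI = 81900 − 103920 = -22020; midpoint Ī = (103920 + 81900)/2 = 92910.
η = (ΔQ/Q̄) ÷ (ΔI/Ī) = (305.6/682.2) ÷ (-22020/92910) = -1.890.
η < 0 ⇒ inferior good.

-1.890 (inferior good)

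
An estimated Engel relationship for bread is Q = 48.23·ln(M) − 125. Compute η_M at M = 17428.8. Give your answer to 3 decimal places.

0.139

At M = 17428.8: Q = 346.008.
dQ/dM = 48.23/M = 0.00276726 at this income.
η = (dQ/dM)·(M/Q) = 0.00276726 × (17428.8/346.008) = 0.139.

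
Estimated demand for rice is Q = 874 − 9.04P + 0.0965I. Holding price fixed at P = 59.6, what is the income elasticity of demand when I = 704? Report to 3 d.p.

At P = 59.6, I = 704: Q = 403.152.
Holding P constant, ∂Q/∂I = 0.0965.
η_I = (∂Q/∂I)·(I/Q) = 0.0965 × (704/403.152) = 0.169.

0.169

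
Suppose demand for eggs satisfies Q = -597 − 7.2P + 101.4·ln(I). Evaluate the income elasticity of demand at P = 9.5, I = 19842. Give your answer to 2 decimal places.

0.30

At P = 9.5, I = 19842: Q = 338.009.
Holding P constant, ∂Q/∂I = 101.4/I = 0.00511037.
η_I = (∂Q/∂I)·(I/Q) = 0.00511037 × (19842/338.009) = 0.30.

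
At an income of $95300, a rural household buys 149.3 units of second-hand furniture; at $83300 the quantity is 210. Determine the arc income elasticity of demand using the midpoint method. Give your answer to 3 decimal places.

ΔQ = 210 − 149.3 = 60.7; midpoint Q̄ = (149.3 + 210)/2 = 179.65.
ΔI = 83300 − 95300 = -12000; midpoint Ī = (95300 + 83300)/2 = 89300.
η = (ΔQ/Q̄) ÷ (ΔI/Ī) = (60.7/179.65) ÷ (-12000/89300) = -2.514.

-2.514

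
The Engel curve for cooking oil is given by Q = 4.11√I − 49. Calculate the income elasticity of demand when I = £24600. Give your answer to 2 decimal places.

At I = 24600: Q = 595.628.
dQ/dI = 4.11/(2√I) = 0.0131022 at this income.
η = (dQ/dI)·(I/Q) = 0.0131022 × (24600/595.628) = 0.54.

0.54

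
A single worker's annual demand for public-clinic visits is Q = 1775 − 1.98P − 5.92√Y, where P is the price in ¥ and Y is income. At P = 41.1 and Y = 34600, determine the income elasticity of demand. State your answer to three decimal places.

At P = 41.1, Y = 34600: Q = 592.438.
Holding P constant, ∂Q/∂Y = -5.92/(2√Y) = -0.0159131.
η_Y = (∂Q/∂Y)·(Y/Q) = -0.0159131 × (34600/592.438) = -0.929.

-0.929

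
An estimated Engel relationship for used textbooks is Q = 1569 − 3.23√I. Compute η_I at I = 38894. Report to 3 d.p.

-0.342

At I = 38894: Q = 931.994.
dQ/dI = -3.23/(2√I) = -0.00818901 at this income.
η = (dQ/dI)·(I/Q) = -0.00818901 × (38894/931.994) = -0.342.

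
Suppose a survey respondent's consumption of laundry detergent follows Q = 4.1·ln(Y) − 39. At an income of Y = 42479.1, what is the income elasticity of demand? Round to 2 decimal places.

At Y = 42479.1: Q = 4.693.
dQ/dY = 4.1/Y = 0.0000965181 at this income.
η = (dQ/dY)·(Y/Q) = 0.0000965181 × (42479.1/4.693) = 0.87.

0.87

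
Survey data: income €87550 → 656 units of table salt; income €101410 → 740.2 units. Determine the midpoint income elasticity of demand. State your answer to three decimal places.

0.822

ΔQ = 740.2 − 656 = 84.2; midpoint Q̄ = (656 + 740.2)/2 = 698.1.
ΔI = 101410 − 87550 = 13860; midpoint Ī = (87550 + 101410)/2 = 94480.
η = (ΔQ/Q̄) ÷ (ΔI/Ī) = (84.2/698.1) ÷ (13860/94480) = 0.822.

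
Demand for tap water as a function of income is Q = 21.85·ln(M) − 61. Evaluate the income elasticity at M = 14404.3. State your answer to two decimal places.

0.15

At M = 14404.3: Q = 148.220.
dQ/dM = 21.85/M = 0.00151691 at this income.
η = (dQ/dM)·(M/Q) = 0.00151691 × (14404.3/148.220) = 0.15.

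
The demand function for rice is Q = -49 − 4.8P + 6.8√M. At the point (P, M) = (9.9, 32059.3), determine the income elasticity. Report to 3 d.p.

0.543

At P = 9.9, M = 32059.3: Q = 1121.028.
Holding P constant, ∂Q/∂M = 6.8/(2√M) = 0.018989.
η_M = (∂Q/∂M)·(M/Q) = 0.018989 × (32059.3/1121.028) = 0.543.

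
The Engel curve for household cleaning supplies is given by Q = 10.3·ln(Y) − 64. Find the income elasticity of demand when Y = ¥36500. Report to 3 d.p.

At Y = 36500: Q = 44.202.
dQ/dY = 10.3/Y = 0.000282192 at this income.
η = (dQ/dY)·(Y/Q) = 0.000282192 × (36500/44.202) = 0.233.

0.233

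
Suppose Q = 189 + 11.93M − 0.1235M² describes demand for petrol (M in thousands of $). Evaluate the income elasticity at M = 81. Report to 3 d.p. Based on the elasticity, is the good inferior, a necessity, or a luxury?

-1.896 (inferior good)

At M = 81: Q = 345.0465.
dQ/dM = 11.93 − 0.247M = -8.07700.
η = (dQ/dM)·(M/Q) = -8.07700 × (81/345.0465) = -1.896.
η < 0 ⇒ inferior good.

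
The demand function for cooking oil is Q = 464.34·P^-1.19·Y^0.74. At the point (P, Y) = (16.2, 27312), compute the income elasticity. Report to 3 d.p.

For a multiplicative demand Q = A·P^α·Y^β, the income elasticity is β everywhere.
Here β = 0.74, so η = 0.740.

0.740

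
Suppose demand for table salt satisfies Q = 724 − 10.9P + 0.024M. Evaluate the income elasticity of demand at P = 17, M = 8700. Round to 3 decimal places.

0.279

At P = 17, M = 8700: Q = 747.500.
Holding P constant, ∂Q/∂M = 0.024.
η_M = (∂Q/∂M)·(M/Q) = 0.024 × (8700/747.500) = 0.279.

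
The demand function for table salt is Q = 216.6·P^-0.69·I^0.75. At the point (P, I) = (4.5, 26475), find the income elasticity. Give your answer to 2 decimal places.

0.75

For a multiplicative demand Q = A·P^α·I^β, the income elasticity is β everywhere.
Here β = 0.75, so η = 0.75.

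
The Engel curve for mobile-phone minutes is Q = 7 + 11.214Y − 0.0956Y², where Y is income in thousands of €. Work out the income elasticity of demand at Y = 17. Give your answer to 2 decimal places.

At Y = 17: Q = 170.0096.
dQ/dY = 11.214 − 0.1912Y = 7.96360.
η = (dQ/dY)·(Y/Q) = 7.96360 × (17/170.0096) = 0.80.

0.80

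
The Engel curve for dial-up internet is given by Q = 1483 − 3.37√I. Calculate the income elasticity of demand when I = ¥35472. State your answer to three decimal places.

-0.374

At I = 35472: Q = 848.294.
dQ/dI = -3.37/(2√I) = -0.00894658 at this income.
η = (dQ/dI)·(I/Q) = -0.00894658 × (35472/848.294) = -0.374.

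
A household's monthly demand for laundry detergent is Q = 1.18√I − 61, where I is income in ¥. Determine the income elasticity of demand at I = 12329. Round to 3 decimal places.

0.936

At I = 12329: Q = 70.023.
dQ/dI = 1.18/(2√I) = 0.00531359 at this income.
η = (dQ/dI)·(I/Q) = 0.00531359 × (12329/70.023) = 0.936.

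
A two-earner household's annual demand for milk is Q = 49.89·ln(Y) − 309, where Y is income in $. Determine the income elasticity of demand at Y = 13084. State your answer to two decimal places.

0.30

At Y = 13084: Q = 163.915.
dQ/dY = 49.89/Y = 0.00381305 at this income.
η = (dQ/dY)·(Y/Q) = 0.00381305 × (13084/163.915) = 0.30.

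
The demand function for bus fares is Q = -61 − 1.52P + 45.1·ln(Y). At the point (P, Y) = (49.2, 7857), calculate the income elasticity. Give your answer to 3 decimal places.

0.168

At P = 49.2, Y = 7857: Q = 268.725.
Holding P constant, ∂Q/∂Y = 45.1/Y = 0.0057401.
η_Y = (∂Q/∂Y)·(Y/Q) = 0.0057401 × (7857/268.725) = 0.168.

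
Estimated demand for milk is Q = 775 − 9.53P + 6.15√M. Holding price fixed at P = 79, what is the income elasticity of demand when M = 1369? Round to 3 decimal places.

0.456

At P = 79, M = 1369: Q = 249.680.
Holding P constant, ∂Q/∂M = 6.15/(2√M) = 0.0831081.
η_M = (∂Q/∂M)·(M/Q) = 0.0831081 × (1369/249.680) = 0.456.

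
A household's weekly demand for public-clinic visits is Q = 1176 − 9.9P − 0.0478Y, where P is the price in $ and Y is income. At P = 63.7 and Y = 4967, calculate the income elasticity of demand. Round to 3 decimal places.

-0.771

At P = 63.7, Y = 4967: Q = 307.947.
Holding P constant, ∂Q/∂Y = −0.0478.
η_Y = (∂Q/∂Y)·(Y/Q) = -0.0478 × (4967/307.947) = -0.771.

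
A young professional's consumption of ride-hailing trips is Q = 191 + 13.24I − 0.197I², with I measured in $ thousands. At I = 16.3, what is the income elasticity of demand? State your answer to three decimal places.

0.314

At I = 16.3: Q = 354.4711.
dQ/dI = 13.24 − 0.394I = 6.81780.
η = (dQ/dI)·(I/Q) = 6.81780 × (16.3/354.4711) = 0.314.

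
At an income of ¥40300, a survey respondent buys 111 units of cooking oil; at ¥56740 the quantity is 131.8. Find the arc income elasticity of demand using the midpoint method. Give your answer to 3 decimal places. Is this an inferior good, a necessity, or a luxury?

ΔQ = 131.8 − 111 = 20.8; midpoint Q̄ = (111 + 131.8)/2 = 121.4.
ΔI = 56740 − 40300 = 16440; midpoint Ī = (40300 + 56740)/2 = 48520.
η = (ΔQ/Q̄) ÷ (ΔI/Ī) = (20.8/121.4) ÷ (16440/48520) = 0.506.
0 < η < 1 ⇒ necessity.

0.506 (necessity)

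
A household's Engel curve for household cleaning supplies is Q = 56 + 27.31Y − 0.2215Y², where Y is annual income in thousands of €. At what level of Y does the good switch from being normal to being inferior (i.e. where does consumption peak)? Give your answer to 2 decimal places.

dQ/dY = 27.31 − 0.443Y.
The good is inferior where dQ/dY < 0. Setting dQ/dY = 0 gives Y = 27.31 / 0.443 = 61.65.

61.65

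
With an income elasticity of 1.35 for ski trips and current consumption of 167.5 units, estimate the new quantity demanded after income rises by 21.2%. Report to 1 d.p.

215.4

%ΔQ ≈ η × %ΔI = 1.35 × 21.2% = 28.62%.
New Q ≈ 167.5 × (1 + 0.2862) = 215.4.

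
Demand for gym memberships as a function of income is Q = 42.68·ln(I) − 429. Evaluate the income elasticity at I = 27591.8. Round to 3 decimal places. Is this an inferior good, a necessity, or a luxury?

At I = 27591.8: Q = 7.415.
dQ/dI = 42.68/I = 0.00154684 at this income.
η = (dQ/dI)·(I/Q) = 0.00154684 × (27591.8/7.415) = 5.756.
Since η > 1, the good is a luxury.

5.756 (luxury)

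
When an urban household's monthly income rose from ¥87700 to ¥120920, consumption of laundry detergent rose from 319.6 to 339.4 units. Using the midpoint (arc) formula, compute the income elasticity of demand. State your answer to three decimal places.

ΔQ = 339.4 − 319.6 = 19.8; midpoint Q̄ = (319.6 + 339.4)/2 = 329.5.
ΔI = 120920 − 87700 = 33220; midpoint Ī = (87700 + 120920)/2 = 104310.
η = (ΔQ/Q̄) ÷ (ΔI/Ī) = (19.8/329.5) ÷ (33220/104310) = 0.189.

0.189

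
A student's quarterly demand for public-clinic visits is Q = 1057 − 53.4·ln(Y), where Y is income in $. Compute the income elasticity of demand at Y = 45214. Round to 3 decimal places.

At Y = 45214: Q = 484.597.
dQ/dY = -53.4/Y = -0.00118105 at this income.
η = (dQ/dY)·(Y/Q) = -0.00118105 × (45214/484.597) = -0.110.

-0.110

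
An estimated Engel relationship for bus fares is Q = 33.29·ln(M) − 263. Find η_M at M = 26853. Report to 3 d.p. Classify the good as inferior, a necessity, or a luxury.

At M = 26853: Q = 76.496.
dQ/dM = 33.29/M = 0.00123971 at this income.
η = (dQ/dM)·(M/Q) = 0.00123971 × (26853/76.496) = 0.435.
Since 0 < η < 1, the good is a necessity.

0.435 (necessity)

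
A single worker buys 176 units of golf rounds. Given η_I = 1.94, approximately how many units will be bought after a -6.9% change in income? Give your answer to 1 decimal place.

%ΔQ ≈ η × %ΔI = 1.94 × (-6.9%) = -13.386%.
New Q ≈ 176 × (1 − 0.13386) = 152.4.

152.4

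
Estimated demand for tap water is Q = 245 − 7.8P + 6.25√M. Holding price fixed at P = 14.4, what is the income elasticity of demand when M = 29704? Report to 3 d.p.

0.445

At P = 14.4, M = 29704: Q = 1209.858.
Holding P constant, ∂Q/∂M = 6.25/(2√M) = 0.0181319.
η_M = (∂Q/∂M)·(M/Q) = 0.0181319 × (29704/1209.858) = 0.445.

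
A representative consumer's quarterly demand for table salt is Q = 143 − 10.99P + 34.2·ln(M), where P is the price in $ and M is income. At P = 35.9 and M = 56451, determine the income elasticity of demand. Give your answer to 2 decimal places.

0.28

At P = 35.9, M = 56451: Q = 122.646.
Holding P constant, ∂Q/∂M = 34.2/M = 0.000605835.
η_M = (∂Q/∂M)·(M/Q) = 0.000605835 × (56451/122.646) = 0.28.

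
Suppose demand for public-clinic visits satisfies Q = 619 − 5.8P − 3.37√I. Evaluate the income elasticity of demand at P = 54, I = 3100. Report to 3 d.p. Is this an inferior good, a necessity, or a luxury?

-0.794 (inferior good)

At P = 54, I = 3100: Q = 118.166.
Holding P constant, ∂Q/∂I = -3.37/(2√I) = -0.0302635.
η_I = (∂Q/∂I)·(I/Q) = -0.0302635 × (3100/118.166) = -0.794.
Since η < 0, this is an inferior good.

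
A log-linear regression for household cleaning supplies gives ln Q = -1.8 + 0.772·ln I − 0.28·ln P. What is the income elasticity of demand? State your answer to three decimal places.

In a log-linear demand, the coefficient on ln I is the income elasticity.
So η = 0.772.

0.772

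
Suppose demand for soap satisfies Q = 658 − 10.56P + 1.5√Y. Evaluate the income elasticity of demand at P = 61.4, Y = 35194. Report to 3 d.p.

At P = 61.4, Y = 35194: Q = 291.017.
Holding P constant, ∂Q/∂Y = 1.5/(2√Y) = 0.00399785.
η_Y = (∂Q/∂Y)·(Y/Q) = 0.00399785 × (35194/291.017) = 0.483.

0.483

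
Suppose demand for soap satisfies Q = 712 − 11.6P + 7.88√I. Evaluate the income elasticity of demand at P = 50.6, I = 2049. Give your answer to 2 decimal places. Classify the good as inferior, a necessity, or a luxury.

0.37 (necessity)

At P = 50.6, I = 2049: Q = 481.735.
Holding P constant, ∂Q/∂I = 7.88/(2√I) = 0.0870413.
η_I = (∂Q/∂I)·(I/Q) = 0.0870413 × (2049/481.735) = 0.37.
Since 0 < η < 1, this is a necessity.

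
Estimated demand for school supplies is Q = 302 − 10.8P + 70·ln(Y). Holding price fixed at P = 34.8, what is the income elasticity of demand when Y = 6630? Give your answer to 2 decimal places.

At P = 34.8, Y = 6630: Q = 542.115.
Holding P constant, ∂Q/∂Y = 70/Y = 0.0105581.
η_Y = (∂Q/∂Y)·(Y/Q) = 0.0105581 × (6630/542.115) = 0.13.

0.13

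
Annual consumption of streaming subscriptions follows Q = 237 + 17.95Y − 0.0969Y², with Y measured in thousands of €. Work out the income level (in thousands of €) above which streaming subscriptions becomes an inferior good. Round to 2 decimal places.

dQ/dY = 17.95 − 0.1938Y.
The good is inferior where dQ/dY < 0. Setting dQ/dY = 0 gives Y = 17.95 / 0.1938 = 92.62.

92.62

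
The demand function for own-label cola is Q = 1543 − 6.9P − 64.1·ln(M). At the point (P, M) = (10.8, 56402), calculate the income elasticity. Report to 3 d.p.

At P = 10.8, M = 56402: Q = 767.209.
Holding P constant, ∂Q/∂M = -64.1/M = -0.00113648.
η_M = (∂Q/∂M)·(M/Q) = -0.00113648 × (56402/767.209) = -0.084.

-0.084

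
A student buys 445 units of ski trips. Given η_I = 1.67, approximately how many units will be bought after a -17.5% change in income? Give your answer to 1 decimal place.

%ΔQ ≈ η × %ΔI = 1.67 × (-17.5%) = -29.225%.
New Q ≈ 445 × (1 − 0.29225) = 314.9.

314.9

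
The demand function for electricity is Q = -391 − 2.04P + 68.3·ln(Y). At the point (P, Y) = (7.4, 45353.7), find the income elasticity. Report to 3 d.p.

At P = 7.4, Y = 45353.7: Q = 326.233.
Holding P constant, ∂Q/∂Y = 68.3/Y = 0.00150594.
η_Y = (∂Q/∂Y)·(Y/Q) = 0.00150594 × (45353.7/326.233) = 0.209.

0.209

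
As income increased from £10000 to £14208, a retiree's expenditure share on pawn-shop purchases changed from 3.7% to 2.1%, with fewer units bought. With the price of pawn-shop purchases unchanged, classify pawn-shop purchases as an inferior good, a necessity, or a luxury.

inferior good

Quantity demanded falls as income rises, so η < 0.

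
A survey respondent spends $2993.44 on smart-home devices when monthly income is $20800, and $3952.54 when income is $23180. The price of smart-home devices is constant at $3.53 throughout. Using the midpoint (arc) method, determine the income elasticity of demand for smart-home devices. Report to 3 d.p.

2.552

With a constant price, Q₁ = 2993.44/3.53 = 848.000 and Q₂ = 3952.54/3.53 = 1119.700 (equivalently, work directly with expenditure since P cancels).
Midpoint %ΔQ = (3952.54 − 2993.44)/3472.99 = 0.27616; midpoint %ΔI = (23180 − 20800)/21990 = 0.10823.
η = 0.27616 / 0.10823 = 2.552.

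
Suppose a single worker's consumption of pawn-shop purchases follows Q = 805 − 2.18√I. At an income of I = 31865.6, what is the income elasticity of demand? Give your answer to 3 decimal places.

-0.468

At I = 31865.6: Q = 415.850.
dQ/dI = -2.18/(2√I) = -0.00610612 at this income.
η = (dQ/dI)·(I/Q) = -0.00610612 × (31865.6/415.850) = -0.468.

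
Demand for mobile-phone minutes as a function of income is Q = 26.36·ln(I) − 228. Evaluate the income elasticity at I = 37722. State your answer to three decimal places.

At I = 37722: Q = 49.782.
dQ/dI = 26.36/I = 0.000698796 at this income.
η = (dQ/dI)·(I/Q) = 0.000698796 × (37722/49.782) = 0.530.

0.530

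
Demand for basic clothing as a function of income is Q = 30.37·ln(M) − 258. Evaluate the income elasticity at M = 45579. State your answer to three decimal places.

At M = 45579: Q = 67.785.
dQ/dM = 30.37/M = 0.000666316 at this income.
η = (dQ/dM)·(M/Q) = 0.000666316 × (45579/67.785) = 0.448.

0.448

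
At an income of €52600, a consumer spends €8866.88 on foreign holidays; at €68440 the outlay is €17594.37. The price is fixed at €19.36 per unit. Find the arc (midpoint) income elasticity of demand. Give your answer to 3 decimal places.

With a constant price, Q₁ = 8866.88/19.36 = 458.000 and Q₂ = 17594.37/19.36 = 908.800 (equivalently, work directly with expenditure since P cancels).
Midpoint %ΔQ = (17594.37 − 8866.88)/13230.63 = 0.65964; midpoint %ΔI = (68440 − 52600)/60520 = 0.26173.
η = 0.65964 / 0.26173 = 2.520.

2.520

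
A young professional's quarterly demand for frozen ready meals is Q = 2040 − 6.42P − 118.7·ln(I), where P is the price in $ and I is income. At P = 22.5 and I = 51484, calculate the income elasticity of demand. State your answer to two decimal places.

-0.20

At P = 22.5, I = 51484: Q = 607.771.
Holding P constant, ∂Q/∂I = -118.7/I = -0.00230557.
η_I = (∂Q/∂I)·(I/Q) = -0.00230557 × (51484/607.771) = -0.20.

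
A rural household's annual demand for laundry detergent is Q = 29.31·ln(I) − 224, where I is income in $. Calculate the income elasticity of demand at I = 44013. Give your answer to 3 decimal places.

At I = 44013: Q = 89.390.
dQ/dI = 29.31/I = 0.00066594 at this income.
η = (dQ/dI)·(I/Q) = 0.00066594 × (44013/89.390) = 0.328.

0.328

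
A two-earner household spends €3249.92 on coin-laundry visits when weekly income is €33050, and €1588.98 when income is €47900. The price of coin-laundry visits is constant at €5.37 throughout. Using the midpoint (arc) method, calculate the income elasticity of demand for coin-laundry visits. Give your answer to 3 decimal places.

-1.871

With a constant price, Q₁ = 3249.92/5.37 = 605.199 and Q₂ = 1588.98/5.37 = 295.899 (equivalently, work directly with expenditure since P cancels).
Midpoint %ΔQ = (1588.98 − 3249.92)/2419.45 = -0.68649; midpoint %ΔI = (47900 − 33050)/40475 = 0.36689.
η = -0.68649 / 0.36689 = -1.871.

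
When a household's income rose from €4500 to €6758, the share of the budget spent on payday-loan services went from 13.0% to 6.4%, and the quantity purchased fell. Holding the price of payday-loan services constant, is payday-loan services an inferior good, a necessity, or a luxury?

inferior good

Quantity demanded falls as income rises, so η < 0.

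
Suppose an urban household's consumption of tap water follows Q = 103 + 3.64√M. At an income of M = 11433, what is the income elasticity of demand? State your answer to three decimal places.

0.395

At M = 11433: Q = 492.208.
dQ/dM = 3.64/(2√M) = 0.0170212 at this income.
η = (dQ/dM)·(M/Q) = 0.0170212 × (11433/492.208) = 0.395.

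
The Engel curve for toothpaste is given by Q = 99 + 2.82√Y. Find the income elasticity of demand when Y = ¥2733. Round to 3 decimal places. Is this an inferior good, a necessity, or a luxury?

At Y = 2733: Q = 246.424.
dQ/dY = 2.82/(2√Y) = 0.0269711 at this income.
η = (dQ/dY)·(Y/Q) = 0.0269711 × (2733/246.424) = 0.299.
Since 0 < η < 1, the good is a necessity.

0.299 (necessity)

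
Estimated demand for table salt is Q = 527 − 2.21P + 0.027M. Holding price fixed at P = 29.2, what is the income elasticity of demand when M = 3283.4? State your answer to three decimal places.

0.161

At P = 29.2, M = 3283.4: Q = 551.120.
Holding P constant, ∂Q/∂M = 0.027.
η_M = (∂Q/∂M)·(M/Q) = 0.027 × (3283.4/551.120) = 0.161.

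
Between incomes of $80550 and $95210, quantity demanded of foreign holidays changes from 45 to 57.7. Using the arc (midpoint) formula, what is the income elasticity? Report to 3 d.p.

ΔQ = 57.7 − 45 = 12.7; midpoint Q̄ = (45 + 57.7)/2 = 51.35.
ΔI = 95210 − 80550 = 14660; midpoint Ī = (80550 + 95210)/2 = 87880.
η = (ΔQ/Q̄) ÷ (ΔI/Ī) = (12.7/51.35) ÷ (14660/87880) = 1.483.

1.483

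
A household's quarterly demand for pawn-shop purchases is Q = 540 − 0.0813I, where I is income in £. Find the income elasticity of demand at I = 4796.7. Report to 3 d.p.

-2.599

At I = 4796.7: Q = 150.028.
dQ/dI = −0.0813.
η = (dQ/dI)·(I/Q) = -0.0813 × (4796.7/150.028) = -2.599.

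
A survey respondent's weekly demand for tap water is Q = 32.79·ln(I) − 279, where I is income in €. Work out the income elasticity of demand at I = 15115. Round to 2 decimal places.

0.90

At I = 15115: Q = 36.553.
dQ/dI = 32.79/I = 0.00216937 at this income.
η = (dQ/dI)·(I/Q) = 0.00216937 × (15115/36.553) = 0.90.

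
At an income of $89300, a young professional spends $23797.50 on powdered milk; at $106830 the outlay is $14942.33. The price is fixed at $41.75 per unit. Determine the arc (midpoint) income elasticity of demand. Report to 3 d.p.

With a constant price, Q₁ = 23797.50/41.75 = 570.000 and Q₂ = 14942.33/41.75 = 357.900 (equivalently, work directly with expenditure since P cancels).
Midpoint %ΔQ = (14942.33 − 23797.50)/19369.92 = -0.45716; midpoint %ΔI = (106830 − 89300)/98065 = 0.17876.
η = -0.45716 / 0.17876 = -2.557.

-2.557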